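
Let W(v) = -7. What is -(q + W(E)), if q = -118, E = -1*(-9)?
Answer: 125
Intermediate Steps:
E = 9
-(q + W(E)) = -(-118 - 7) = -1*(-125) = 125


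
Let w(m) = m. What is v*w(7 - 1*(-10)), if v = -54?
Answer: -918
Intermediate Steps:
v*w(7 - 1*(-10)) = -54*(7 - 1*(-10)) = -54*(7 + 10) = -54*17 = -918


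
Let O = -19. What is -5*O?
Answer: 95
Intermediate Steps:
-5*O = -5*(-19) = 95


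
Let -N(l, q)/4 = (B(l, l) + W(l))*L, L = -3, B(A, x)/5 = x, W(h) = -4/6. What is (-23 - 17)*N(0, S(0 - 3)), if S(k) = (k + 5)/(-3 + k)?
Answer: 320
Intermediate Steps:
W(h) = -⅔ (W(h) = -4*⅙ = -⅔)
B(A, x) = 5*x
S(k) = (5 + k)/(-3 + k)
N(l, q) = -8 + 60*l (N(l, q) = -4*(5*l - ⅔)*(-3) = -4*(-⅔ + 5*l)*(-3) = -4*(2 - 15*l) = -8 + 60*l)
(-23 - 17)*N(0, S(0 - 3)) = (-23 - 17)*(-8 + 60*0) = -40*(-8 + 0) = -40*(-8) = 320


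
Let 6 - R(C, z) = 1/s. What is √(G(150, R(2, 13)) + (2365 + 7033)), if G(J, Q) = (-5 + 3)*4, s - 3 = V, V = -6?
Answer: √9390 ≈ 96.902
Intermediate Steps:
s = -3 (s = 3 - 6 = -3)
R(C, z) = 19/3 (R(C, z) = 6 - 1/(-3) = 6 - 1*(-⅓) = 6 + ⅓ = 19/3)
G(J, Q) = -8 (G(J, Q) = -2*4 = -8)
√(G(150, R(2, 13)) + (2365 + 7033)) = √(-8 + (2365 + 7033)) = √(-8 + 9398) = √9390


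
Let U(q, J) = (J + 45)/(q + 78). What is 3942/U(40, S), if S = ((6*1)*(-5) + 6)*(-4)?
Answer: 155052/47 ≈ 3299.0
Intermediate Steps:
S = 96 (S = (6*(-5) + 6)*(-4) = (-30 + 6)*(-4) = -24*(-4) = 96)
U(q, J) = (45 + J)/(78 + q)
3942/U(40, S) = 3942/(((45 + 96)/(78 + 40))) = 3942/((141/118)) = 3942/(((1/118)*141)) = 3942/(141/118) = 3942*(118/141) = 155052/47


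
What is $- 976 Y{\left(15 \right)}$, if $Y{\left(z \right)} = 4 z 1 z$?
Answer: $-878400$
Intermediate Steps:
$Y{\left(z \right)} = 4 z^{2}$ ($Y{\left(z \right)} = 4 z z = 4 z^{2}$)
$- 976 Y{\left(15 \right)} = - 976 \cdot 4 \cdot 15^{2} = - 976 \cdot 4 \cdot 225 = \left(-976\right) 900 = -878400$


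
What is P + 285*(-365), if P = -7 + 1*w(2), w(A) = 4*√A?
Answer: -104032 + 4*√2 ≈ -1.0403e+5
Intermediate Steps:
P = -7 + 4*√2 (P = -7 + 1*(4*√2) = -7 + 4*√2 ≈ -1.3431)
P + 285*(-365) = (-7 + 4*√2) + 285*(-365) = (-7 + 4*√2) - 104025 = -104032 + 4*√2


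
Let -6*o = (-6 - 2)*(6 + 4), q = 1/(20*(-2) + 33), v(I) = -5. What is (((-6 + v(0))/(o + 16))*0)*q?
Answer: 0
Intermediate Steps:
q = -⅐ (q = 1/(-40 + 33) = 1/(-7) = -⅐ ≈ -0.14286)
o = 40/3 (o = -(-6 - 2)*(6 + 4)/6 = -(-4)*10/3 = -⅙*(-80) = 40/3 ≈ 13.333)
(((-6 + v(0))/(o + 16))*0)*q = (((-6 - 5)/(40/3 + 16))*0)*(-⅐) = (-11/88/3*0)*(-⅐) = (-11*3/88*0)*(-⅐) = -3/8*0*(-⅐) = 0*(-⅐) = 0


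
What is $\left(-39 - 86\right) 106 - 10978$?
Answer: $-24228$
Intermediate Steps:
$\left(-39 - 86\right) 106 - 10978 = \left(-125\right) 106 - 10978 = -13250 - 10978 = -24228$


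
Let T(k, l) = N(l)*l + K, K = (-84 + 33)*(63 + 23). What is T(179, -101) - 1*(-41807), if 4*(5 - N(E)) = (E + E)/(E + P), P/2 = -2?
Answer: 7762561/210 ≈ 36965.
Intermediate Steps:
P = -4 (P = 2*(-2) = -4)
K = -4386 (K = -51*86 = -4386)
N(E) = 5 - E/(2*(-4 + E)) (N(E) = 5 - (E + E)/(4*(E - 4)) = 5 - 2*E/(4*(-4 + E)) = 5 - E/(2*(-4 + E)))
T(k, l) = -4386 + l*(-40 + 9*l)/(2*(-4 + l)) (T(k, l) = ((-40 + 9*l)/(2*(-4 + l)))*l - 4386 = l*(-40 + 9*l)/(2*(-4 + l)) - 4386 = -4386 + l*(-40 + 9*l)/(2*(-4 + l)))
T(179, -101) - 1*(-41807) = (35088 - 8812*(-101) + 9*(-101)²)/(2*(-4 - 101)) - 1*(-41807) = (½)*(35088 + 890012 + 9*10201)/(-105) + 41807 = (½)*(-1/105)*(35088 + 890012 + 91809) + 41807 = (½)*(-1/105)*1016909 + 41807 = -1016909/210 + 41807 = 7762561/210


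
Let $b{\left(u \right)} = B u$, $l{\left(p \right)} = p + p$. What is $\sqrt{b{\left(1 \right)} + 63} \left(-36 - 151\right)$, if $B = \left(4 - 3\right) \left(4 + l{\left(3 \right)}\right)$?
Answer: $- 187 \sqrt{73} \approx -1597.7$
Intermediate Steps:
$l{\left(p \right)} = 2 p$
$B = 10$ ($B = \left(4 - 3\right) \left(4 + 2 \cdot 3\right) = 1 \left(4 + 6\right) = 1 \cdot 10 = 10$)
$b{\left(u \right)} = 10 u$
$\sqrt{b{\left(1 \right)} + 63} \left(-36 - 151\right) = \sqrt{10 \cdot 1 + 63} \left(-36 - 151\right) = \sqrt{10 + 63} \left(-187\right) = \sqrt{73} \left(-187\right) = - 187 \sqrt{73}$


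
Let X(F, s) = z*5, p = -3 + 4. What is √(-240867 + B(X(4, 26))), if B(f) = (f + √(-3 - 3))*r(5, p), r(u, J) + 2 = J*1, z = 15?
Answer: √(-240942 - I*√6) ≈ 0.003 - 490.86*I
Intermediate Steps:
p = 1
X(F, s) = 75 (X(F, s) = 15*5 = 75)
r(u, J) = -2 + J (r(u, J) = -2 + J*1 = -2 + J)
B(f) = -f - I*√6 (B(f) = (f + √(-3 - 3))*(-2 + 1) = (f + √(-6))*(-1) = (f + I*√6)*(-1) = -f - I*√6)
√(-240867 + B(X(4, 26))) = √(-240867 + (-1*75 - I*√6)) = √(-240867 + (-75 - I*√6)) = √(-240942 - I*√6)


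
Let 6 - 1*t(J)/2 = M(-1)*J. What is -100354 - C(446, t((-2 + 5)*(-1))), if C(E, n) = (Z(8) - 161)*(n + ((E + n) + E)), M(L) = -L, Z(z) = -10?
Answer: 58334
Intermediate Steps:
t(J) = 12 - 2*J (t(J) = 12 - 2*(-1*(-1))*J = 12 - 2*J)
C(E, n) = -342*E - 342*n (C(E, n) = (-10 - 161)*(n + ((E + n) + E)) = -171*(n + (n + 2*E)) = -171*(2*E + 2*n) = -342*E - 342*n)
-100354 - C(446, t((-2 + 5)*(-1))) = -100354 - (-342*446 - 342*(12 - 2*(-2 + 5)*(-1))) = -100354 - (-152532 - 342*(12 - 6*(-1))) = -100354 - (-152532 - 342*(12 - 2*(-3))) = -100354 - (-152532 - 342*(12 + 6)) = -100354 - (-152532 - 342*18) = -100354 - (-152532 - 6156) = -100354 - 1*(-158688) = -100354 + 158688 = 58334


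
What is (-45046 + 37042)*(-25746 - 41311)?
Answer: 536724228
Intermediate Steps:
(-45046 + 37042)*(-25746 - 41311) = -8004*(-67057) = 536724228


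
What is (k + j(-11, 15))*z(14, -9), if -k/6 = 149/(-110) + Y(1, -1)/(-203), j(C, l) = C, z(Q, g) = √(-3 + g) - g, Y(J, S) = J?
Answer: -285696/11165 - 63488*I*√3/11165 ≈ -25.589 - 9.849*I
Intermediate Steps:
k = 91071/11165 (k = -6*(149/(-110) + 1/(-203)) = -6*(149*(-1/110) + 1*(-1/203)) = -6*(-149/110 - 1/203) = -6*(-30357/22330) = 91071/11165 ≈ 8.1568)
(k + j(-11, 15))*z(14, -9) = (91071/11165 - 11)*(√(-3 - 9) - 1*(-9)) = -31744*(√(-12) + 9)/11165 = -31744*(2*I*√3 + 9)/11165 = -31744*(9 + 2*I*√3)/11165 = -285696/11165 - 63488*I*√3/11165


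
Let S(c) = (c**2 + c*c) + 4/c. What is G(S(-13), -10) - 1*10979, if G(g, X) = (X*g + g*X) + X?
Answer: -230657/13 ≈ -17743.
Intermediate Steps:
S(c) = 2*c**2 + 4/c (S(c) = (c**2 + c**2) + 4/c = 2*c**2 + 4/c)
G(g, X) = X + 2*X*g (G(g, X) = (X*g + X*g) + X = 2*X*g + X = X + 2*X*g)
G(S(-13), -10) - 1*10979 = -10*(1 + 2*(2*(2 + (-13)**3)/(-13))) - 1*10979 = -10*(1 + 2*(2*(-1/13)*(2 - 2197))) - 10979 = -10*(1 + 2*(2*(-1/13)*(-2195))) - 10979 = -10*(1 + 2*(4390/13)) - 10979 = -10*(1 + 8780/13) - 10979 = -10*8793/13 - 10979 = -87930/13 - 10979 = -230657/13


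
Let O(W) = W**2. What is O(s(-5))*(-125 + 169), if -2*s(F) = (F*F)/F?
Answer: 275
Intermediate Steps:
s(F) = -F/2 (s(F) = -F*F/(2*F) = -F**2/(2*F) = -F/2)
O(s(-5))*(-125 + 169) = (-1/2*(-5))**2*(-125 + 169) = (5/2)**2*44 = (25/4)*44 = 275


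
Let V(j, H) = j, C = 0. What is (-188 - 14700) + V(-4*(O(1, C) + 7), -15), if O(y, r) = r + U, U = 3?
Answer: -14928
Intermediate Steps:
O(y, r) = 3 + r (O(y, r) = r + 3 = 3 + r)
(-188 - 14700) + V(-4*(O(1, C) + 7), -15) = (-188 - 14700) - 4*((3 + 0) + 7) = -14888 - 4*(3 + 7) = -14888 - 4*10 = -14888 - 40 = -14928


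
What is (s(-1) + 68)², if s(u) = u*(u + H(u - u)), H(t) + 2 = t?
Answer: 5041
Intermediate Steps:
H(t) = -2 + t
s(u) = u*(-2 + u) (s(u) = u*(u + (-2 + (u - u))) = u*(u + (-2 + 0)) = u*(u - 2) = u*(-2 + u))
(s(-1) + 68)² = (-(-2 - 1) + 68)² = (-1*(-3) + 68)² = (3 + 68)² = 71² = 5041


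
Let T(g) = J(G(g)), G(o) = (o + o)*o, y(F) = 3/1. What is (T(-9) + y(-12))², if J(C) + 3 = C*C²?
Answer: 18075490334784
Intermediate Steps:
y(F) = 3 (y(F) = 3*1 = 3)
G(o) = 2*o² (G(o) = (2*o)*o = 2*o²)
J(C) = -3 + C³ (J(C) = -3 + C*C² = -3 + C³)
T(g) = -3 + 8*g⁶ (T(g) = -3 + (2*g²)³ = -3 + 8*g⁶)
(T(-9) + y(-12))² = ((-3 + 8*(-9)⁶) + 3)² = ((-3 + 8*531441) + 3)² = ((-3 + 4251528) + 3)² = (4251525 + 3)² = 4251528² = 18075490334784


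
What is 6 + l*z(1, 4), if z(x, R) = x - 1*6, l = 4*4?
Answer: -74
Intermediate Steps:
l = 16
z(x, R) = -6 + x (z(x, R) = x - 6 = -6 + x)
6 + l*z(1, 4) = 6 + 16*(-6 + 1) = 6 + 16*(-5) = 6 - 80 = -74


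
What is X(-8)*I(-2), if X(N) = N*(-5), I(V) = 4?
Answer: 160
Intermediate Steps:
X(N) = -5*N
X(-8)*I(-2) = -5*(-8)*4 = 40*4 = 160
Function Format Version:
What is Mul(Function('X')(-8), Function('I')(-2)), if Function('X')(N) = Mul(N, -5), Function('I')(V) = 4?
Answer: 160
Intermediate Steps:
Function('X')(N) = Mul(-5, N)
Mul(Function('X')(-8), Function('I')(-2)) = Mul(Mul(-5, -8), 4) = Mul(40, 4) = 160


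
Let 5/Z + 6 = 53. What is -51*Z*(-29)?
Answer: 7395/47 ≈ 157.34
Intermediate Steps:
Z = 5/47 (Z = 5/(-6 + 53) = 5/47 ≈ 0.10638)
-51*Z*(-29) = -51*5/47*(-29) = -255/47*(-29) = 7395/47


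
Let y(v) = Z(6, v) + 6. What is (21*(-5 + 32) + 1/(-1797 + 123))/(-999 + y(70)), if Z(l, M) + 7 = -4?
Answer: -949157/1680696 ≈ -0.56474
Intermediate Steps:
Z(l, M) = -11 (Z(l, M) = -7 - 4 = -11)
y(v) = -5 (y(v) = -11 + 6 = -5)
(21*(-5 + 32) + 1/(-1797 + 123))/(-999 + y(70)) = (21*(-5 + 32) + 1/(-1797 + 123))/(-999 - 5) = (21*27 + 1/(-1674))/(-1004) = (567 - 1/1674)*(-1/1004) = (949157/1674)*(-1/1004) = -949157/1680696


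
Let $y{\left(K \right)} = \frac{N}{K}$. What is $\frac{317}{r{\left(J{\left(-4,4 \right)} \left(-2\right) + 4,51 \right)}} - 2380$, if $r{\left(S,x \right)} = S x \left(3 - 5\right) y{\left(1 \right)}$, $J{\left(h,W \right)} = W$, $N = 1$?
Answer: $- \frac{970723}{408} \approx -2379.2$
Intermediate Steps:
$y{\left(K \right)} = \frac{1}{K}$ ($y{\left(K \right)} = 1 \frac{1}{K} = \frac{1}{K}$)
$r{\left(S,x \right)} = - 2 S x$ ($r{\left(S,x \right)} = \frac{S x \left(3 - 5\right)}{1} = S x \left(-2\right) 1 = S \left(- 2 x\right) 1 = - 2 S x 1 = - 2 S x$)
$\frac{317}{r{\left(J{\left(-4,4 \right)} \left(-2\right) + 4,51 \right)}} - 2380 = \frac{317}{\left(-2\right) \left(4 \left(-2\right) + 4\right) 51} - 2380 = \frac{317}{\left(-2\right) \left(-8 + 4\right) 51} - 2380 = \frac{317}{\left(-2\right) \left(-4\right) 51} - 2380 = \frac{317}{408} - 2380 = - \frac{970723}{408}$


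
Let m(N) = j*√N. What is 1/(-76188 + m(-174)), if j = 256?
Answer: -6349/484667884 - 16*I*√174/363500913 ≈ -1.31e-5 - 5.8062e-7*I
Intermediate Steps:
m(N) = 256*√N
1/(-76188 + m(-174)) = 1/(-76188 + 256*√(-174)) = 1/(-76188 + 256*(I*√174)) = 1/(-76188 + 256*I*√174)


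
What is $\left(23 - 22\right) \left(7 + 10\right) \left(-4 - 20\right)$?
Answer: $-408$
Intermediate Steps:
$\left(23 - 22\right) \left(7 + 10\right) \left(-4 - 20\right) = 1 \cdot 17 \left(-24\right) = 17 \left(-24\right) = -408$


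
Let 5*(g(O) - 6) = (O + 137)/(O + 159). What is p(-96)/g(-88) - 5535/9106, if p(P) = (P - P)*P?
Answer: -5535/9106 ≈ -0.60784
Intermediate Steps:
p(P) = 0 (p(P) = 0*P = 0)
g(O) = 6 + (137 + O)/(5*(159 + O)) (g(O) = 6 + ((O + 137)/(O + 159))/5 = 6 + ((137 + O)/(159 + O))/5 = 6 + (137 + O)/(5*(159 + O)))
p(-96)/g(-88) - 5535/9106 = 0/(((4907 + 31*(-88))/(5*(159 - 88)))) - 5535/9106 = 0/(((⅕)*(4907 - 2728)/71)) - 5535*1/9106 = 0/(((⅕)*(1/71)*2179)) - 5535/9106 = 0/(2179/355) - 5535/9106 = 0*(355/2179) - 5535/9106 = 0 - 5535/9106 = -5535/9106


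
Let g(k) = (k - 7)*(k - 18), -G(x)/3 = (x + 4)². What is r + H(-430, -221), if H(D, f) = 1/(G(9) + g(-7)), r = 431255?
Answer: 67707034/157 ≈ 4.3126e+5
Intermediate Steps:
G(x) = -3*(4 + x)² (G(x) = -3*(x + 4)² = -3*(4 + x)²)
g(k) = (-18 + k)*(-7 + k) (g(k) = (-7 + k)*(-18 + k) = (-18 + k)*(-7 + k))
H(D, f) = -1/157 (H(D, f) = 1/(-3*(4 + 9)² + (126 + (-7)² - 25*(-7))) = 1/(-3*13² + (126 + 49 + 175)) = 1/(-3*169 + 350) = 1/(-507 + 350) = 1/(-157) = -1/157)
r + H(-430, -221) = 431255 - 1/157 = 67707034/157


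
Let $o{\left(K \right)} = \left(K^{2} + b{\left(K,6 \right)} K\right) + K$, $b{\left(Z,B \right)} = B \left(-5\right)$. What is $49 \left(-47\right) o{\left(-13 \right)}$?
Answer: $-1257438$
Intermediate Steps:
$b{\left(Z,B \right)} = - 5 B$
$o{\left(K \right)} = K^{2} - 29 K$ ($o{\left(K \right)} = \left(K^{2} + \left(-5\right) 6 K\right) + K = \left(K^{2} - 30 K\right) + K = K^{2} - 29 K$)
$49 \left(-47\right) o{\left(-13 \right)} = 49 \left(-47\right) \left(- 13 \left(-29 - 13\right)\right) = - 2303 \left(\left(-13\right) \left(-42\right)\right) = \left(-2303\right) 546 = -1257438$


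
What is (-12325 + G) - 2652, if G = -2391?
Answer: -17368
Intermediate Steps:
(-12325 + G) - 2652 = (-12325 - 2391) - 2652 = -14716 - 2652 = -17368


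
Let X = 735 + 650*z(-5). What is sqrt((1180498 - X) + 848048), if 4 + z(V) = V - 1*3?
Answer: 9*sqrt(25131) ≈ 1426.7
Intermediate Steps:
z(V) = -7 + V (z(V) = -4 + (V - 1*3) = -4 + (V - 3) = -4 + (-3 + V) = -7 + V)
X = -7065 (X = 735 + 650*(-7 - 5) = 735 + 650*(-12) = 735 - 7800 = -7065)
sqrt((1180498 - X) + 848048) = sqrt((1180498 - 1*(-7065)) + 848048) = sqrt((1180498 + 7065) + 848048) = sqrt(1187563 + 848048) = sqrt(2035611) = 9*sqrt(25131)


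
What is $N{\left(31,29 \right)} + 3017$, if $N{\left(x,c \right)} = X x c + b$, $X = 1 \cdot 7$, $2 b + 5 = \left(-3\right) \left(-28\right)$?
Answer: $\frac{18699}{2} \approx 9349.5$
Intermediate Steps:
$b = \frac{79}{2}$ ($b = - \frac{5}{2} + \frac{\left(-3\right) \left(-28\right)}{2} = - \frac{5}{2} + \frac{1}{2} \cdot 84 = - \frac{5}{2} + 42 = \frac{79}{2} \approx 39.5$)
$X = 7$
$N{\left(x,c \right)} = \frac{79}{2} + 7 c x$ ($N{\left(x,c \right)} = 7 x c + \frac{79}{2} = 7 c x + \frac{79}{2} = \frac{79}{2} + 7 c x$)
$N{\left(31,29 \right)} + 3017 = \left(\frac{79}{2} + 7 \cdot 29 \cdot 31\right) + 3017 = \left(\frac{79}{2} + 6293\right) + 3017 = \frac{12665}{2} + 3017 = \frac{18699}{2}$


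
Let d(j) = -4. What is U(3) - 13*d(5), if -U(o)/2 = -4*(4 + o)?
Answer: 108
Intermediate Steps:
U(o) = 32 + 8*o (U(o) = -(-8)*(4 + o) = -2*(-16 - 4*o) = 32 + 8*o)
U(3) - 13*d(5) = (32 + 8*3) - 13*(-4) = (32 + 24) + 52 = 56 + 52 = 108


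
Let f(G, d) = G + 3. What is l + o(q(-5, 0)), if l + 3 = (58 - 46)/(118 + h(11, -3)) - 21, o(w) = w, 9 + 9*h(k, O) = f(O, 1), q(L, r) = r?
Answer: -932/39 ≈ -23.897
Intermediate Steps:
f(G, d) = 3 + G
h(k, O) = -2/3 + O/9 (h(k, O) = -1 + (3 + O)/9 = -1 + (1/3 + O/9) = -2/3 + O/9)
l = -932/39 (l = -3 + ((58 - 46)/(118 + (-2/3 + (1/9)*(-3))) - 21) = -3 + (12/(118 + (-2/3 - 1/3)) - 21) = -3 + (12/(118 - 1) - 21) = -3 + (12/117 - 21) = -3 + (12*(1/117) - 21) = -3 + (4/39 - 21) = -3 - 815/39 = -932/39 ≈ -23.897)
l + o(q(-5, 0)) = -932/39 + 0 = -932/39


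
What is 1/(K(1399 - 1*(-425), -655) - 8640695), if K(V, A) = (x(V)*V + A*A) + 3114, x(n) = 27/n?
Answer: -1/8208529 ≈ -1.2182e-7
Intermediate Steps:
K(V, A) = 3141 + A² (K(V, A) = ((27/V)*V + A*A) + 3114 = (27 + A²) + 3114 = 3141 + A²)
1/(K(1399 - 1*(-425), -655) - 8640695) = 1/((3141 + (-655)²) - 8640695) = 1/((3141 + 429025) - 8640695) = 1/(432166 - 8640695) = 1/(-8208529) = -1/8208529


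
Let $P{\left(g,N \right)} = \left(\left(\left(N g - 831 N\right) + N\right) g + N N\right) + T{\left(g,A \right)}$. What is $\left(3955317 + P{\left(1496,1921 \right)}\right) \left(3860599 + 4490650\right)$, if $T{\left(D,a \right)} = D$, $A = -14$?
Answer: $16047831147528990$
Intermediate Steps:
$P{\left(g,N \right)} = g + N^{2} + g \left(- 830 N + N g\right)$ ($P{\left(g,N \right)} = \left(\left(\left(N g - 831 N\right) + N\right) g + N N\right) + g = \left(\left(\left(- 831 N + N g\right) + N\right) g + N^{2}\right) + g = \left(\left(- 830 N + N g\right) g + N^{2}\right) + g = \left(g \left(- 830 N + N g\right) + N^{2}\right) + g = \left(N^{2} + g \left(- 830 N + N g\right)\right) + g = g + N^{2} + g \left(- 830 N + N g\right)$)
$\left(3955317 + P{\left(1496,1921 \right)}\right) \left(3860599 + 4490650\right) = \left(3955317 + \left(1496 + 1921^{2} + 1921 \cdot 1496^{2} - 1594430 \cdot 1496\right)\right) \left(3860599 + 4490650\right) = \left(3955317 + \left(1496 + 3690241 + 1921 \cdot 2238016 - 2385267280\right)\right) 8351249 = \left(3955317 + \left(1496 + 3690241 + 4299228736 - 2385267280\right)\right) 8351249 = \left(3955317 + 1917653193\right) 8351249 = 1921608510 \cdot 8351249 = 16047831147528990$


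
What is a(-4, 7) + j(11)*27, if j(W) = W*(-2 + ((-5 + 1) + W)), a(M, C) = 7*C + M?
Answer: 1530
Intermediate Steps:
a(M, C) = M + 7*C
j(W) = W*(-6 + W) (j(W) = W*(-2 + (-4 + W)) = W*(-6 + W))
a(-4, 7) + j(11)*27 = (-4 + 7*7) + (11*(-6 + 11))*27 = (-4 + 49) + (11*5)*27 = 45 + 55*27 = 45 + 1485 = 1530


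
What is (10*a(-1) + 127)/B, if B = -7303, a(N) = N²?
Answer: -137/7303 ≈ -0.018759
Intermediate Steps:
(10*a(-1) + 127)/B = (10*(-1)² + 127)/(-7303) = (10*1 + 127)*(-1/7303) = (10 + 127)*(-1/7303) = 137*(-1/7303) = -137/7303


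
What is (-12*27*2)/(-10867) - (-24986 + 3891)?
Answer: 229240013/10867 ≈ 21095.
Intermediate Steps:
(-12*27*2)/(-10867) - (-24986 + 3891) = -324*2*(-1/10867) - 1*(-21095) = -648*(-1/10867) + 21095 = 648/10867 + 21095 = 229240013/10867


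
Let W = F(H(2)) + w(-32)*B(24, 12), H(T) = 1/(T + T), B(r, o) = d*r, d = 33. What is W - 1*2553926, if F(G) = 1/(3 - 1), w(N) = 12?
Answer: -5088843/2 ≈ -2.5444e+6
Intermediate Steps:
B(r, o) = 33*r
H(T) = 1/(2*T)
F(G) = ½ (F(G) = 1/2 = ½)
W = 19009/2 (W = ½ + 12*(33*24) = ½ + 12*792 = ½ + 9504 = 19009/2 ≈ 9504.5)
W - 1*2553926 = 19009/2 - 1*2553926 = 19009/2 - 2553926 = -5088843/2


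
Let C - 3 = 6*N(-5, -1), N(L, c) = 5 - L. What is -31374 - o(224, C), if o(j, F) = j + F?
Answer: -31661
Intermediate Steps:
C = 63 (C = 3 + 6*(5 - 1*(-5)) = 3 + 6*(5 + 5) = 3 + 6*10 = 3 + 60 = 63)
o(j, F) = F + j
-31374 - o(224, C) = -31374 - (63 + 224) = -31374 - 1*287 = -31374 - 287 = -31661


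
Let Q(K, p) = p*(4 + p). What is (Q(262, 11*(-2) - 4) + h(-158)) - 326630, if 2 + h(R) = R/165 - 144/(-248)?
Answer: -1667798828/5115 ≈ -3.2606e+5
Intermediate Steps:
h(R) = -44/31 + R/165 (h(R) = -2 + (R/165 - 144/(-248)) = -2 + (R*(1/165) - 144*(-1/248)) = -2 + (R/165 + 18/31) = -2 + (18/31 + R/165) = -44/31 + R/165)
(Q(262, 11*(-2) - 4) + h(-158)) - 326630 = ((11*(-2) - 4)*(4 + (11*(-2) - 4)) + (-44/31 + (1/165)*(-158))) - 326630 = ((-22 - 4)*(4 + (-22 - 4)) + (-44/31 - 158/165)) - 326630 = (-26*(4 - 26) - 12158/5115) - 326630 = (-26*(-22) - 12158/5115) - 326630 = (572 - 12158/5115) - 326630 = 2913622/5115 - 326630 = -1667798828/5115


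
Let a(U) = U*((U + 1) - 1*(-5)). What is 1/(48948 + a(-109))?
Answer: 1/60175 ≈ 1.6618e-5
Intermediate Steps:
a(U) = U*(6 + U) (a(U) = U*((1 + U) + 5) = U*(6 + U))
1/(48948 + a(-109)) = 1/(48948 - 109*(6 - 109)) = 1/(48948 - 109*(-103)) = 1/(48948 + 11227) = 1/60175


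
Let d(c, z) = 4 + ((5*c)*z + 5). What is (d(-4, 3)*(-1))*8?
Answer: 408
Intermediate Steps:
d(c, z) = 9 + 5*c*z (d(c, z) = 4 + (5*c*z + 5) = 4 + (5 + 5*c*z) = 9 + 5*c*z)
(d(-4, 3)*(-1))*8 = ((9 + 5*(-4)*3)*(-1))*8 = ((9 - 60)*(-1))*8 = -51*(-1)*8 = 51*8 = 408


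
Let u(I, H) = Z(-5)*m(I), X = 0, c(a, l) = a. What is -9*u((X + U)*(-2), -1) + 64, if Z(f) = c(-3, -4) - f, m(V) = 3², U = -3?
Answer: -98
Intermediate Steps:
m(V) = 9
Z(f) = -3 - f
u(I, H) = 18 (u(I, H) = (-3 - 1*(-5))*9 = (-3 + 5)*9 = 2*9 = 18)
-9*u((X + U)*(-2), -1) + 64 = -9*18 + 64 = -162 + 64 = -98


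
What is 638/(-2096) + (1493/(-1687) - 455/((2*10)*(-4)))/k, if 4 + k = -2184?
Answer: -2371938927/7736662976 ≈ -0.30658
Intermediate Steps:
k = -2188 (k = -4 - 2184 = -2188)
638/(-2096) + (1493/(-1687) - 455/((2*10)*(-4)))/k = 638/(-2096) + (1493/(-1687) - 455/((2*10)*(-4)))/(-2188) = 638*(-1/2096) + (1493*(-1/1687) - 455/(20*(-4)))*(-1/2188) = -319/1048 + (-1493/1687 - 455/(-80))*(-1/2188) = -319/1048 + (-1493/1687 - 455*(-1/80))*(-1/2188) = -319/1048 + (-1493/1687 + 91/16)*(-1/2188) = -319/1048 + (129629/26992)*(-1/2188) = -319/1048 - 129629/59058496 = -2371938927/7736662976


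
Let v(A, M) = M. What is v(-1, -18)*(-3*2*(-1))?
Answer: -108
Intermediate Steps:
v(-1, -18)*(-3*2*(-1)) = -18*(-3*2)*(-1) = -(-108)*(-1) = -18*6 = -108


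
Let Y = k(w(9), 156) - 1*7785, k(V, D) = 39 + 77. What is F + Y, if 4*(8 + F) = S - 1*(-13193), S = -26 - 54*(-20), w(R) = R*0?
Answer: -16461/4 ≈ -4115.3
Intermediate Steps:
w(R) = 0
k(V, D) = 116
S = 1054 (S = -26 + 1080 = 1054)
F = 14215/4 (F = -8 + (1054 - 1*(-13193))/4 = -8 + (1054 + 13193)/4 = -8 + (¼)*14247 = -8 + 14247/4 = 14215/4 ≈ 3553.8)
Y = -7669 (Y = 116 - 1*7785 = 116 - 7785 = -7669)
F + Y = 14215/4 - 7669 = -16461/4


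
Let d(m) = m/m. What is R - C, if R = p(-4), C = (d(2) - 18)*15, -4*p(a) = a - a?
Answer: 255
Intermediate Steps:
d(m) = 1
p(a) = 0 (p(a) = -(a - a)/4 = -1/4*0 = 0)
C = -255 (C = (1 - 18)*15 = -17*15 = -255)
R = 0
R - C = 0 - 1*(-255) = 0 + 255 = 255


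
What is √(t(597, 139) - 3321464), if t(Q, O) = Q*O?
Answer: I*√3238481 ≈ 1799.6*I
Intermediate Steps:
t(Q, O) = O*Q
√(t(597, 139) - 3321464) = √(139*597 - 3321464) = √(82983 - 3321464) = √(-3238481) = I*√3238481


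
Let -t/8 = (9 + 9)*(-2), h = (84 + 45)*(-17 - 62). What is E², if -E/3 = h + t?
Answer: 882624681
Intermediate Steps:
h = -10191 (h = 129*(-79) = -10191)
t = 288 (t = -8*(9 + 9)*(-2) = -144*(-2) = -8*(-36) = 288)
E = 29709 (E = -3*(-10191 + 288) = -3*(-9903) = 29709)
E² = 29709² = 882624681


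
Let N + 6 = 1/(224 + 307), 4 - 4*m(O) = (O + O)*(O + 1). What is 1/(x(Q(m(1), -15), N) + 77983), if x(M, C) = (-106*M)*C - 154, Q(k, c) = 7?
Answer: 531/43690469 ≈ 1.2154e-5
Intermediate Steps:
m(O) = 1 - O*(1 + O)/2 (m(O) = 1 - (O + O)*(O + 1)/4 = 1 - 2*O*(1 + O)/4 = 1 - O*(1 + O)/2)
N = -3185/531 (N = -6 + 1/(224 + 307) = -6 + 1/531 = -3185/531 ≈ -5.9981)
x(M, C) = -154 - 106*C*M (x(M, C) = -106*C*M - 154 = -154 - 106*C*M)
1/(x(Q(m(1), -15), N) + 77983) = 1/((-154 - 106*(-3185/531)*7) + 77983) = 1/((-154 + 2363270/531) + 77983) = 1/(2281496/531 + 77983) = 1/(43690469/531) = 531/43690469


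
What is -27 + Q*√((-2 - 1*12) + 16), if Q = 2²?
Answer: -27 + 4*√2 ≈ -21.343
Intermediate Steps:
Q = 4
-27 + Q*√((-2 - 1*12) + 16) = -27 + 4*√((-2 - 1*12) + 16) = -27 + 4*√((-2 - 12) + 16) = -27 + 4*√(-14 + 16) = -27 + 4*√2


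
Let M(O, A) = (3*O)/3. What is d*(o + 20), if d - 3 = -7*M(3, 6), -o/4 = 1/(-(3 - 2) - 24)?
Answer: -9072/25 ≈ -362.88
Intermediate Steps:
o = 4/25 (o = -4/(-(3 - 2) - 24) = -4/(-1*1 - 24) = -4/(-1 - 24) = -4/(-25) = -4*(-1/25) = 4/25 ≈ 0.16000)
M(O, A) = O (M(O, A) = (3*O)*(1/3) = O)
d = -18 (d = 3 - 7*3 = 3 - 21 = -18)
d*(o + 20) = -18*(4/25 + 20) = -18*504/25 = -9072/25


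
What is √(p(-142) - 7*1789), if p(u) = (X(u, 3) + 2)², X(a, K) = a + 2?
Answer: √6521 ≈ 80.753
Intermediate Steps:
X(a, K) = 2 + a
p(u) = (4 + u)² (p(u) = ((2 + u) + 2)² = (4 + u)²)
√(p(-142) - 7*1789) = √((4 - 142)² - 7*1789) = √((-138)² - 12523) = √(19044 - 12523) = √6521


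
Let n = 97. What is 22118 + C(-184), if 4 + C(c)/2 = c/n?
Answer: 2144302/97 ≈ 22106.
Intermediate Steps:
C(c) = -8 + 2*c/97 (C(c) = -8 + 2*(c/97) = -8 + 2*c/97)
22118 + C(-184) = 22118 + (-8 + (2/97)*(-184)) = 22118 + (-8 - 368/97) = 22118 - 1144/97 = 2144302/97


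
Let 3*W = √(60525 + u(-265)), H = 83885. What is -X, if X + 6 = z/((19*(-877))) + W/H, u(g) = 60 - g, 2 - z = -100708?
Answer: 200688/16663 - √2434/50331 ≈ 12.043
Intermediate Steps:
z = 100710 (z = 2 - 1*(-100708) = 2 + 100708 = 100710)
W = 5*√2434/3 (W = √(60525 + (60 - 1*(-265)))/3 = √(60525 + (60 + 265))/3 = √(60525 + 325)/3 = √60850/3 = (5*√2434)/3 = 5*√2434/3 ≈ 82.226)
X = -200688/16663 + √2434/50331 (X = -6 + (100710/((19*(-877))) + (5*√2434/3)/83885) = -6 + (100710/(-16663) + (5*√2434/3)*(1/83885)) = -6 + (100710*(-1/16663) + √2434/50331) = -6 + (-100710/16663 + √2434/50331) = -200688/16663 + √2434/50331 ≈ -12.043)
-X = -(-200688/16663 + √2434/50331) = 200688/16663 - √2434/50331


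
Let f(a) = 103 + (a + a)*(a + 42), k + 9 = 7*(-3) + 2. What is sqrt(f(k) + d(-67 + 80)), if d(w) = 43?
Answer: I*sqrt(638) ≈ 25.259*I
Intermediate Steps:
k = -28 (k = -9 + (7*(-3) + 2) = -9 + (-21 + 2) = -9 - 19 = -28)
f(a) = 103 + 2*a*(42 + a) (f(a) = 103 + (2*a)*(42 + a) = 103 + 2*a*(42 + a))
sqrt(f(k) + d(-67 + 80)) = sqrt((103 + 2*(-28)**2 + 84*(-28)) + 43) = sqrt((103 + 2*784 - 2352) + 43) = sqrt((103 + 1568 - 2352) + 43) = sqrt(-681 + 43) = sqrt(-638) = I*sqrt(638)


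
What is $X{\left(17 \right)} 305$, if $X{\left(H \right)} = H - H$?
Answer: $0$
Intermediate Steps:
$X{\left(H \right)} = 0$
$X{\left(17 \right)} 305 = 0 \cdot 305 = 0$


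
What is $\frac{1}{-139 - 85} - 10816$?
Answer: $- \frac{2422785}{224} \approx -10816.0$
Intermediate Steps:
$\frac{1}{-139 - 85} - 10816 = \frac{1}{-224} - 10816 = - \frac{1}{224} - 10816 = - \frac{2422785}{224}$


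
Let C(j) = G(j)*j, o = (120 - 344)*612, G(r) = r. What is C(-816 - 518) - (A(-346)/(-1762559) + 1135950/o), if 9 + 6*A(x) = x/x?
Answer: 23888246964162001/13423649344 ≈ 1.7796e+6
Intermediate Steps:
A(x) = -4/3 (A(x) = -3/2 + (x/x)/6 = -3/2 + (⅙)*1 = -3/2 + ⅙ = -4/3)
o = -137088 (o = -224*612 = -137088)
C(j) = j² (C(j) = j*j = j²)
C(-816 - 518) - (A(-346)/(-1762559) + 1135950/o) = (-816 - 518)² - (-4/3/(-1762559) + 1135950/(-137088)) = (-1334)² - (-4/3*(-1/1762559) + 1135950*(-1/137088)) = 1779556 - (4/5287677 - 189325/22848) = 1779556 - 1*(-111232150737/13423649344) = 1779556 + 111232150737/13423649344 = 23888246964162001/13423649344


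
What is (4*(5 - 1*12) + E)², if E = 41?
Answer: 169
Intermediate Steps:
(4*(5 - 1*12) + E)² = (4*(5 - 1*12) + 41)² = (4*(5 - 12) + 41)² = (4*(-7) + 41)² = (-28 + 41)² = 13² = 169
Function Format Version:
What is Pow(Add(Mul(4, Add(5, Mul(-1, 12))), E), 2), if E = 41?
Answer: 169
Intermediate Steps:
Pow(Add(Mul(4, Add(5, Mul(-1, 12))), E), 2) = Pow(Add(Mul(4, Add(5, Mul(-1, 12))), 41), 2) = Pow(Add(Mul(4, Add(5, -12)), 41), 2) = Pow(Add(Mul(4, -7), 41), 2) = Pow(Add(-28, 41), 2) = Pow(13, 2) = 169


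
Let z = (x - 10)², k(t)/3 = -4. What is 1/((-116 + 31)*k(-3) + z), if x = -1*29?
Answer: 1/2541 ≈ 0.00039355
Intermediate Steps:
x = -29
k(t) = -12 (k(t) = 3*(-4) = -12)
z = 1521 (z = (-29 - 10)² = (-39)² = 1521)
1/((-116 + 31)*k(-3) + z) = 1/((-116 + 31)*(-12) + 1521) = 1/(-85*(-12) + 1521) = 1/(1020 + 1521) = 1/2541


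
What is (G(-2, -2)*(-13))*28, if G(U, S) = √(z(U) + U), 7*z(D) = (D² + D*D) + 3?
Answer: -52*I*√21 ≈ -238.29*I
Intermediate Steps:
z(D) = 3/7 + 2*D²/7 (z(D) = ((D² + D*D) + 3)/7 = ((D² + D²) + 3)/7 = (2*D² + 3)/7 = (3 + 2*D²)/7 = 3/7 + 2*D²/7)
G(U, S) = √(3/7 + U + 2*U²/7) (G(U, S) = √((3/7 + 2*U²/7) + U) = √(3/7 + U + 2*U²/7))
(G(-2, -2)*(-13))*28 = ((√(21 + 14*(-2)² + 49*(-2))/7)*(-13))*28 = ((√(21 + 14*4 - 98)/7)*(-13))*28 = ((√(21 + 56 - 98)/7)*(-13))*28 = ((√(-21)/7)*(-13))*28 = (((I*√21)/7)*(-13))*28 = ((I*√21/7)*(-13))*28 = -13*I*√21/7*28 = -52*I*√21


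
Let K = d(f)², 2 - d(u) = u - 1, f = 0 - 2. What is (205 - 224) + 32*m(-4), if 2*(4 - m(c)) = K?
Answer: -291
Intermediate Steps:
f = -2
d(u) = 3 - u (d(u) = 2 - (u - 1) = 2 - (-1 + u) = 2 + (1 - u) = 3 - u)
K = 25 (K = (3 - 1*(-2))² = (3 + 2)² = 5² = 25)
m(c) = -17/2 (m(c) = 4 - ½*25 = 4 - 25/2 = -17/2)
(205 - 224) + 32*m(-4) = (205 - 224) + 32*(-17/2) = -19 - 272 = -291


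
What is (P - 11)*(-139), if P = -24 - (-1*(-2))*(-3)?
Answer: 4031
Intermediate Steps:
P = -18 (P = -24 - 2*(-3) = -24 - 1*(-6) = -24 + 6 = -18)
(P - 11)*(-139) = (-18 - 11)*(-139) = -29*(-139) = 4031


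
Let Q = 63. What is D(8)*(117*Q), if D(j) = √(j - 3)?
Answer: 7371*√5 ≈ 16482.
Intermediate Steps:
D(j) = √(-3 + j)
D(8)*(117*Q) = √(-3 + 8)*(117*63) = √5*7371 = 7371*√5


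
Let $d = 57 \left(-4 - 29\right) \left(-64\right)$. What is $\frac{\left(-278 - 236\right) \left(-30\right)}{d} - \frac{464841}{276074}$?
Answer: $- \frac{2154264911}{1384787184} \approx -1.5557$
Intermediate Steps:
$d = 120384$ ($d = 57 \left(-4 - 29\right) \left(-64\right) = 57 \left(-33\right) \left(-64\right) = \left(-1881\right) \left(-64\right) = 120384$)
$\frac{\left(-278 - 236\right) \left(-30\right)}{d} - \frac{464841}{276074} = \frac{\left(-278 - 236\right) \left(-30\right)}{120384} - \frac{464841}{276074} = \left(-514\right) \left(-30\right) \frac{1}{120384} - \frac{464841}{276074} = 15420 \cdot \frac{1}{120384} - \frac{464841}{276074} = \frac{1285}{10032} - \frac{464841}{276074} = - \frac{2154264911}{1384787184}$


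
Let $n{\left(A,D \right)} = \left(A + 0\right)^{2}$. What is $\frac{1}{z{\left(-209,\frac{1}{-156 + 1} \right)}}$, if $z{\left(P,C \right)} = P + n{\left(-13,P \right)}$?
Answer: $- \frac{1}{40} \approx -0.025$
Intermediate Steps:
$n{\left(A,D \right)} = A^{2}$
$z{\left(P,C \right)} = 169 + P$ ($z{\left(P,C \right)} = P + \left(-13\right)^{2} = P + 169 = 169 + P$)
$\frac{1}{z{\left(-209,\frac{1}{-156 + 1} \right)}} = \frac{1}{169 - 209} = \frac{1}{-40} = - \frac{1}{40}$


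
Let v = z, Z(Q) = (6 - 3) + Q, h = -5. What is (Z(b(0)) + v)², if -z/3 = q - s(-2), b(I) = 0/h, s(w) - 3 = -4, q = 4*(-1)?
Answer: 144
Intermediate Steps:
q = -4
s(w) = -1 (s(w) = 3 - 4 = -1)
b(I) = 0 (b(I) = 0/(-5) = 0*(-⅕) = 0)
Z(Q) = 3 + Q
z = 9 (z = -3*(-4 - 1*(-1)) = -3*(-4 + 1) = -3*(-3) = 9)
v = 9
(Z(b(0)) + v)² = ((3 + 0) + 9)² = (3 + 9)² = 12² = 144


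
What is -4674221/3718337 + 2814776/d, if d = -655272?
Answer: -1691146486328/304565265333 ≈ -5.5527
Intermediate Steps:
-4674221/3718337 + 2814776/d = -4674221/3718337 + 2814776/(-655272) = -4674221*1/3718337 + 2814776*(-1/655272) = -4674221/3718337 - 351847/81909 = -1691146486328/304565265333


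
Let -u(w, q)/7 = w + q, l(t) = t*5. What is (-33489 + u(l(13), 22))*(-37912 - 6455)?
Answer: 1512825966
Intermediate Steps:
l(t) = 5*t
u(w, q) = -7*q - 7*w (u(w, q) = -7*(w + q) = -7*(q + w) = -7*q - 7*w)
(-33489 + u(l(13), 22))*(-37912 - 6455) = (-33489 + (-7*22 - 35*13))*(-37912 - 6455) = (-33489 + (-154 - 7*65))*(-44367) = (-33489 + (-154 - 455))*(-44367) = (-33489 - 609)*(-44367) = -34098*(-44367) = 1512825966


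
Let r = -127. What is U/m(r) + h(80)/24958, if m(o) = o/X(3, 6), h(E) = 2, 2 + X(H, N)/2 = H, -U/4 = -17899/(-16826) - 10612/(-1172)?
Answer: 2490312068203/3906627608497 ≈ 0.63746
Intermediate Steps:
U = -99767570/2465009 (U = -4*(-17899/(-16826) - 10612/(-1172)) = -4*(-17899*(-1/16826) - 10612*(-1/1172)) = -4*(17899/16826 + 2653/293) = -4*49883785/4930018 = -99767570/2465009 ≈ -40.474)
X(H, N) = -4 + 2*H
m(o) = o/2 (m(o) = o/(-4 + 2*3) = o/(-4 + 6) = o/2)
U/m(r) + h(80)/24958 = -99767570/(2465009*((1/2)*(-127))) + 2/24958 = -99767570/(2465009*(-127/2)) + 2*(1/24958) = -99767570/2465009*(-2/127) + 1/12479 = 199535140/313056143 + 1/12479 = 2490312068203/3906627608497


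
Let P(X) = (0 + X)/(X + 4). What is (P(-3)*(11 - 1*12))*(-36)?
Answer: -108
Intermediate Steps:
P(X) = X/(4 + X)
(P(-3)*(11 - 1*12))*(-36) = ((-3/(4 - 3))*(11 - 1*12))*(-36) = ((-3/1)*(11 - 12))*(-36) = (-3*1*(-1))*(-36) = -3*(-1)*(-36) = 3*(-36) = -108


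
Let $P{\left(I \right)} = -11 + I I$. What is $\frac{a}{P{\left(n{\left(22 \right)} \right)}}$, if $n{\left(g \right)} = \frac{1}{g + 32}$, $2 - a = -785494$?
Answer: $- \frac{2290506336}{32075} \approx -71411.0$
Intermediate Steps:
$a = 785496$ ($a = 2 - -785494 = 2 + 785494 = 785496$)
$n{\left(g \right)} = \frac{1}{32 + g}$
$P{\left(I \right)} = -11 + I^{2}$
$\frac{a}{P{\left(n{\left(22 \right)} \right)}} = \frac{785496}{-11 + \left(\frac{1}{32 + 22}\right)^{2}} = \frac{785496}{-11 + \left(\frac{1}{54}\right)^{2}} = \frac{785496}{-11 + \frac{1}{2916}} = \frac{785496}{- \frac{32075}{2916}} = 785496 \left(- \frac{2916}{32075}\right) = - \frac{2290506336}{32075}$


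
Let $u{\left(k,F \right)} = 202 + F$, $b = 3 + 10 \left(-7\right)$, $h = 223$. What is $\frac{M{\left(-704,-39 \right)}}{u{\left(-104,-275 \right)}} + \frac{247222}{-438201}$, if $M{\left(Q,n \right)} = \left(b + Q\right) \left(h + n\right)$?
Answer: $\frac{62146899458}{31988673} \approx 1942.8$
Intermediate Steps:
$b = -67$ ($b = 3 - 70 = -67$)
$M{\left(Q,n \right)} = \left(-67 + Q\right) \left(223 + n\right)$
$\frac{M{\left(-704,-39 \right)}}{u{\left(-104,-275 \right)}} + \frac{247222}{-438201} = \frac{-14941 - -2613 + 223 \left(-704\right) - -27456}{202 - 275} + \frac{247222}{-438201} = \frac{-14941 + 2613 - 156992 + 27456}{-73} + 247222 \left(- \frac{1}{438201}\right) = \left(-141864\right) \left(- \frac{1}{73}\right) - \frac{247222}{438201} = \frac{141864}{73} - \frac{247222}{438201} = \frac{62146899458}{31988673}$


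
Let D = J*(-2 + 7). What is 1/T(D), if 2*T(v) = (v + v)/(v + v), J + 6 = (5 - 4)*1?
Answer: 2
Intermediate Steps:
J = -5 (J = -6 + (5 - 4)*1 = -6 + 1*1 = -6 + 1 = -5)
D = -25 (D = -5*(-2 + 7) = -5*5 = -25)
T(v) = ½ (T(v) = ((v + v)/(v + v))/2 = ((2*v)/((2*v)))/2 = ((2*v)*(1/(2*v)))/2 = (½)*1 = ½)
1/T(D) = 1/(½) = 2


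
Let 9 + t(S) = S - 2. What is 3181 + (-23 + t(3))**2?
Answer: 4142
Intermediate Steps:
t(S) = -11 + S (t(S) = -9 + (S - 2) = -9 + (-2 + S) = -11 + S)
3181 + (-23 + t(3))**2 = 3181 + (-23 + (-11 + 3))**2 = 3181 + (-23 - 8)**2 = 3181 + (-31)**2 = 3181 + 961 = 4142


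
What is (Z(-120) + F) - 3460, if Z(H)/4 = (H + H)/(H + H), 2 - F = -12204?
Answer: 8750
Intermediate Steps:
F = 12206 (F = 2 - 1*(-12204) = 2 + 12204 = 12206)
Z(H) = 4 (Z(H) = 4*((H + H)/(H + H)) = 4*((2*H)/((2*H))) = 4*((2*H)*(1/(2*H))) = 4*1 = 4)
(Z(-120) + F) - 3460 = (4 + 12206) - 3460 = 12210 - 3460 = 8750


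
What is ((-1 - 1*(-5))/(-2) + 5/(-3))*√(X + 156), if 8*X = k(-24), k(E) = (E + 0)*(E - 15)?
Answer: -11*√273/3 ≈ -60.583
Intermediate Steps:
k(E) = E*(-15 + E)
X = 117 (X = (-24*(-15 - 24))/8 = (-24*(-39))/8 = (⅛)*936 = 117)
((-1 - 1*(-5))/(-2) + 5/(-3))*√(X + 156) = ((-1 - 1*(-5))/(-2) + 5/(-3))*√(117 + 156) = ((-1 + 5)*(-½) + 5*(-⅓))*√273 = (4*(-½) - 5/3)*√273 = (-2 - 5/3)*√273 = -11*√273/3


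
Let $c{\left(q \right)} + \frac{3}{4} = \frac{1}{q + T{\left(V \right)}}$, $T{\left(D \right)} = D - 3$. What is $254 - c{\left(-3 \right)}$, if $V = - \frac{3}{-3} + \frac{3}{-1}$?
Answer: $\frac{2039}{8} \approx 254.88$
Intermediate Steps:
$V = -2$ ($V = \left(-3\right) \left(- \frac{1}{3}\right) + 3 \left(-1\right) = 1 - 3 = -2$)
$T{\left(D \right)} = -3 + D$ ($T{\left(D \right)} = D - 3 = -3 + D$)
$c{\left(q \right)} = - \frac{3}{4} + \frac{1}{-5 + q}$ ($c{\left(q \right)} = - \frac{3}{4} + \frac{1}{q - 5} = - \frac{3}{4} + \frac{1}{-5 + q}$)
$254 - c{\left(-3 \right)} = 254 - \frac{19 - -9}{4 \left(-5 - 3\right)} = 254 - \frac{19 + 9}{4 \left(-8\right)} = 254 - \frac{1}{4} \left(- \frac{1}{8}\right) 28 = 254 - - \frac{7}{8} = 254 + \frac{7}{8} = \frac{2039}{8}$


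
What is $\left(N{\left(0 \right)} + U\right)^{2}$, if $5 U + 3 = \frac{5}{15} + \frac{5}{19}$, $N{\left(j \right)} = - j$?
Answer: $\frac{18769}{81225} \approx 0.23107$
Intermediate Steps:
$U = - \frac{137}{285}$ ($U = - \frac{3}{5} + \frac{\frac{5}{15} + \frac{5}{19}}{5} = - \frac{3}{5} + \frac{5 \cdot \frac{1}{15} + 5 \cdot \frac{1}{19}}{5} = - \frac{3}{5} + \frac{\frac{1}{3} + \frac{5}{19}}{5} = - \frac{3}{5} + \frac{1}{5} \cdot \frac{34}{57} = - \frac{3}{5} + \frac{34}{285} = - \frac{137}{285} \approx -0.4807$)
$\left(N{\left(0 \right)} + U\right)^{2} = \left(\left(-1\right) 0 - \frac{137}{285}\right)^{2} = \left(0 - \frac{137}{285}\right)^{2} = \left(- \frac{137}{285}\right)^{2} = \frac{18769}{81225}$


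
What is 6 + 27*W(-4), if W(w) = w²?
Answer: 438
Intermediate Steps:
6 + 27*W(-4) = 6 + 27*(-4)² = 6 + 27*16 = 6 + 432 = 438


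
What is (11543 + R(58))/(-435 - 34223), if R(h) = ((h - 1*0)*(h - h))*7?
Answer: -11543/34658 ≈ -0.33305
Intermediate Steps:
R(h) = 0 (R(h) = ((h + 0)*0)*7 = (h*0)*7 = 0*7 = 0)
(11543 + R(58))/(-435 - 34223) = (11543 + 0)/(-435 - 34223) = 11543/(-34658) = 11543*(-1/34658) = -11543/34658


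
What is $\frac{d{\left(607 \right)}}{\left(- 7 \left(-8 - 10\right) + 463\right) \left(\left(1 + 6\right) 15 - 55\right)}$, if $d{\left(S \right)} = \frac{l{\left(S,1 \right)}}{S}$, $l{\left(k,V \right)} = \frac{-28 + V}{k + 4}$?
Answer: $- \frac{27}{10922327650} \approx -2.472 \cdot 10^{-9}$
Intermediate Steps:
$l{\left(k,V \right)} = \frac{-28 + V}{4 + k}$
$d{\left(S \right)} = - \frac{27}{S \left(4 + S\right)}$ ($d{\left(S \right)} = \frac{\frac{1}{4 + S} \left(-28 + 1\right)}{S} = \frac{\frac{1}{4 + S} \left(-27\right)}{S} = \frac{\left(-27\right) \frac{1}{4 + S}}{S} = - \frac{27}{S \left(4 + S\right)}$)
$\frac{d{\left(607 \right)}}{\left(- 7 \left(-8 - 10\right) + 463\right) \left(\left(1 + 6\right) 15 - 55\right)} = \frac{\left(-27\right) \frac{1}{607} \frac{1}{4 + 607}}{\left(- 7 \left(-8 - 10\right) + 463\right) \left(\left(1 + 6\right) 15 - 55\right)} = \frac{\left(-27\right) \frac{1}{607} \cdot \frac{1}{611}}{\left(\left(-7\right) \left(-18\right) + 463\right) \left(7 \cdot 15 - 55\right)} = \frac{\left(-27\right) \frac{1}{607} \cdot \frac{1}{611}}{\left(126 + 463\right) \left(105 - 55\right)} = - \frac{27}{370877 \cdot 589 \cdot 50} = - \frac{27}{370877 \cdot 29450} = \left(- \frac{27}{370877}\right) \frac{1}{29450} = - \frac{27}{10922327650}$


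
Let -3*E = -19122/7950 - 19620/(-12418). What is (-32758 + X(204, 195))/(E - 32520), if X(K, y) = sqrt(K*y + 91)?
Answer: 808492827450/802612013167 - 24680775*sqrt(39871)/802612013167 ≈ 1.0012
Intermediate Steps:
E = 6789833/24680775 (E = -(-19122/7950 - 19620/(-12418))/3 = -(-19122*1/7950 - 19620*(-1/12418))/3 = -(-3187/1325 + 9810/6209)/3 = -1/3*(-6789833/8226925) = 6789833/24680775 ≈ 0.27511)
X(K, y) = sqrt(91 + K*y)
(-32758 + X(204, 195))/(E - 32520) = (-32758 + sqrt(91 + 204*195))/(6789833/24680775 - 32520) = (-32758 + sqrt(91 + 39780))/(-802612013167/24680775) = (-32758 + sqrt(39871))*(-24680775/802612013167) = 808492827450/802612013167 - 24680775*sqrt(39871)/802612013167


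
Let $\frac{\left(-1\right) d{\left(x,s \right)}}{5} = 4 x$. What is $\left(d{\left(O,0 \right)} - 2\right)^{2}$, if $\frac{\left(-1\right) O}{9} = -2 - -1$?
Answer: $33124$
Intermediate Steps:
$O = 9$ ($O = - 9 \left(-2 - -1\right) = - 9 \left(-2 + 1\right) = \left(-9\right) \left(-1\right) = 9$)
$d{\left(x,s \right)} = - 20 x$ ($d{\left(x,s \right)} = - 5 \cdot 4 x = - 20 x$)
$\left(d{\left(O,0 \right)} - 2\right)^{2} = \left(\left(-20\right) 9 - 2\right)^{2} = \left(-180 - 2\right)^{2} = \left(-182\right)^{2} = 33124$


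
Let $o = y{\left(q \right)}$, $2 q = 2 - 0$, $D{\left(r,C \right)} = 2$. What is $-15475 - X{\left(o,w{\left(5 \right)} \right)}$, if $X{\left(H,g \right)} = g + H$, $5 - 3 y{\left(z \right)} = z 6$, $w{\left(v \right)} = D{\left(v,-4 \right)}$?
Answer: $- \frac{46430}{3} \approx -15477.0$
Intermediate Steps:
$w{\left(v \right)} = 2$
$q = 1$ ($q = \frac{2 - 0}{2} = \frac{2 + 0}{2} = \frac{1}{2} \cdot 2 = 1$)
$y{\left(z \right)} = \frac{5}{3} - 2 z$ ($y{\left(z \right)} = \frac{5}{3} - \frac{z 6}{3} = \frac{5}{3} - \frac{6 z}{3} = \frac{5}{3} - 2 z$)
$o = - \frac{1}{3}$ ($o = \frac{5}{3} - 2 = - \frac{1}{3} \approx -0.33333$)
$X{\left(H,g \right)} = H + g$
$-15475 - X{\left(o,w{\left(5 \right)} \right)} = -15475 - \left(- \frac{1}{3} + 2\right) = -15475 - \frac{5}{3} = - \frac{46430}{3}$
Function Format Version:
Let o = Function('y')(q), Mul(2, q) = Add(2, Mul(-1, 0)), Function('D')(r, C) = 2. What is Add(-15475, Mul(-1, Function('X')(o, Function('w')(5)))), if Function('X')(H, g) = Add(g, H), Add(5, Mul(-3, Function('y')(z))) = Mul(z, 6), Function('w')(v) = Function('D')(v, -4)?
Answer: Rational(-46430, 3) ≈ -15477.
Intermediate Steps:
Function('w')(v) = 2
q = 1 (q = Mul(Rational(1, 2), Add(2, Mul(-1, 0))) = Mul(Rational(1, 2), Add(2, 0)) = Mul(Rational(1, 2), 2) = 1)
Function('y')(z) = Add(Rational(5, 3), Mul(-2, z)) (Function('y')(z) = Add(Rational(5, 3), Mul(Rational(-1, 3), Mul(z, 6))) = Add(Rational(5, 3), Mul(Rational(-1, 3), Mul(6, z))) = Add(Rational(5, 3), Mul(-2, z)))
o = Rational(-1, 3) (o = Add(Rational(5, 3), Mul(-2, 1)) = Add(Rational(5, 3), -2) = Rational(-1, 3) ≈ -0.33333)
Function('X')(H, g) = Add(H, g)
Add(-15475, Mul(-1, Function('X')(o, Function('w')(5)))) = Add(-15475, Mul(-1, Add(Rational(-1, 3), 2))) = Add(-15475, Mul(-1, Rational(5, 3))) = Add(-15475, Rational(-5, 3)) = Rational(-46430, 3)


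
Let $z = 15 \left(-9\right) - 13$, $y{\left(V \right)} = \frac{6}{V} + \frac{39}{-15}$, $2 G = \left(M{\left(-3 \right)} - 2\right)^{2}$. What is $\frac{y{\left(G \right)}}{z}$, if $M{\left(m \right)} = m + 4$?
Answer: $- \frac{47}{740} \approx -0.063514$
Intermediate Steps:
$M{\left(m \right)} = 4 + m$
$G = \frac{1}{2}$ ($G = \frac{\left(\left(4 - 3\right) - 2\right)^{2}}{2} = \frac{\left(1 - 2\right)^{2}}{2} = \frac{\left(-1\right)^{2}}{2} = \frac{1}{2} \cdot 1 = \frac{1}{2} \approx 0.5$)
$y{\left(V \right)} = - \frac{13}{5} + \frac{6}{V}$ ($y{\left(V \right)} = \frac{6}{V} + 39 \left(- \frac{1}{15}\right) = \frac{6}{V} - \frac{13}{5} = - \frac{13}{5} + \frac{6}{V}$)
$z = -148$ ($z = -135 - 13 = -148$)
$\frac{y{\left(G \right)}}{z} = \frac{- \frac{13}{5} + 6 \frac{1}{\frac{1}{2}}}{-148} = \left(- \frac{13}{5} + 6 \cdot 2\right) \left(- \frac{1}{148}\right) = \left(- \frac{13}{5} + 12\right) \left(- \frac{1}{148}\right) = \frac{47}{5} \left(- \frac{1}{148}\right) = - \frac{47}{740}$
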